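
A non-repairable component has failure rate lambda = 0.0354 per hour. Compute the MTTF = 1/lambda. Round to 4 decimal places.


lambda = 0.0354
MTTF = 1 / 0.0354
MTTF = 28.2486

28.2486


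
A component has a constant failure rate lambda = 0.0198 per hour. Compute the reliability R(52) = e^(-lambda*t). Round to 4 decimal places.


lambda = 0.0198
t = 52
lambda * t = 1.0296
R(t) = e^(-1.0296)
R(t) = 0.3571

0.3571


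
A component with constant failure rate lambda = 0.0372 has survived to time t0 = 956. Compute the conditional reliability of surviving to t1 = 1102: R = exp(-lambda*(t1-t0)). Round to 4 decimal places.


lambda = 0.0372
t0 = 956, t1 = 1102
t1 - t0 = 146
lambda * (t1-t0) = 0.0372 * 146 = 5.4312
R = exp(-5.4312)
R = 0.0044

0.0044


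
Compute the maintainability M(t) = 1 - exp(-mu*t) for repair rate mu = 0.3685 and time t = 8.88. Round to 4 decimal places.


mu = 0.3685, t = 8.88
mu * t = 0.3685 * 8.88 = 3.2723
exp(-3.2723) = 0.0379
M(t) = 1 - 0.0379
M(t) = 0.9621

0.9621


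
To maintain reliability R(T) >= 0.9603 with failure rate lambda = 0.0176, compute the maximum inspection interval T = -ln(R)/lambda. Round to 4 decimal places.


R_target = 0.9603
lambda = 0.0176
-ln(0.9603) = 0.0405
T = 0.0405 / 0.0176
T = 2.3017

2.3017


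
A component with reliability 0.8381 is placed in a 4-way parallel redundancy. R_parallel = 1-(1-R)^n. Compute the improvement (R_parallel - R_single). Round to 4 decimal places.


R_single = 0.8381, n = 4
1 - R_single = 0.1619
(1 - R_single)^n = 0.1619^4 = 0.0007
R_parallel = 1 - 0.0007 = 0.9993
Improvement = 0.9993 - 0.8381
Improvement = 0.1612

0.1612


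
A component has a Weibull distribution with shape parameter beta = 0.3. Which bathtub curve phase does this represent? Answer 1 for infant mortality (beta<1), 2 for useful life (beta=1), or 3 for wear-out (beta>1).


beta = 0.3
Compare beta to 1:
beta < 1 => infant mortality (phase 1)
beta = 1 => useful life (phase 2)
beta > 1 => wear-out (phase 3)
Since beta = 0.3, this is infant mortality (decreasing failure rate)
Phase = 1

1


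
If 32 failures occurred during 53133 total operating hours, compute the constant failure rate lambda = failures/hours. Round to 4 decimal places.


failures = 32
total_hours = 53133
lambda = 32 / 53133
lambda = 0.0006

0.0006


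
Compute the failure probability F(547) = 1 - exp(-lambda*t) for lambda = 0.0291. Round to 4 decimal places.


lambda = 0.0291, t = 547
lambda * t = 15.9177
exp(-15.9177) = 0.0
F(t) = 1 - 0.0
F(t) = 1.0

1.0


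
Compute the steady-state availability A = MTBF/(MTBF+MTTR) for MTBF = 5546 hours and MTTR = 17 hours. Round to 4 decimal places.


MTBF = 5546
MTTR = 17
MTBF + MTTR = 5563
A = 5546 / 5563
A = 0.9969

0.9969


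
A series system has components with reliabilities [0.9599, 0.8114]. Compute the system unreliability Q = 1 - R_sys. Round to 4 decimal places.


Components: [0.9599, 0.8114]
After component 1: product = 0.9599
After component 2: product = 0.7789
R_sys = 0.7789
Q = 1 - 0.7789 = 0.2211

0.2211


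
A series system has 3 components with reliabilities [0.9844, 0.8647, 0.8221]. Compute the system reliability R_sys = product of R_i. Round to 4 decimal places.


Components: [0.9844, 0.8647, 0.8221]
After component 1 (R=0.9844): product = 0.9844
After component 2 (R=0.8647): product = 0.8512
After component 3 (R=0.8221): product = 0.6998
R_sys = 0.6998

0.6998


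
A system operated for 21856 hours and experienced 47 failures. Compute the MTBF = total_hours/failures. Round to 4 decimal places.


total_hours = 21856
failures = 47
MTBF = 21856 / 47
MTBF = 465.0213

465.0213


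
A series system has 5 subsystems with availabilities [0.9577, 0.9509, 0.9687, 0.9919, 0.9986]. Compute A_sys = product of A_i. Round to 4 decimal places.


Subsystems: [0.9577, 0.9509, 0.9687, 0.9919, 0.9986]
After subsystem 1 (A=0.9577): product = 0.9577
After subsystem 2 (A=0.9509): product = 0.9107
After subsystem 3 (A=0.9687): product = 0.8822
After subsystem 4 (A=0.9919): product = 0.875
After subsystem 5 (A=0.9986): product = 0.8738
A_sys = 0.8738

0.8738


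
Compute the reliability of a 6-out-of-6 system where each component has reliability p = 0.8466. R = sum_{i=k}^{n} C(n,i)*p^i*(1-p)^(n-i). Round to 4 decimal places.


k = 6, n = 6, p = 0.8466
i=6: C(6,6)=1 * 0.8466^6 * 0.1534^0 = 0.3682
R = sum of terms = 0.3682

0.3682


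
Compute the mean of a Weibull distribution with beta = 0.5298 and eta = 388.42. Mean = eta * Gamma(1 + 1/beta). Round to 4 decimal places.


beta = 0.5298, eta = 388.42
1/beta = 1.8875
1 + 1/beta = 2.8875
Gamma(2.8875) = 1.8074
Mean = 388.42 * 1.8074
Mean = 702.02

702.02


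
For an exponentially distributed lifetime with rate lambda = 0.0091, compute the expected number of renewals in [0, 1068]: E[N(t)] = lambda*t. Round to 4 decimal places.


lambda = 0.0091
t = 1068
E[N(t)] = lambda * t
E[N(t)] = 0.0091 * 1068
E[N(t)] = 9.7188

9.7188


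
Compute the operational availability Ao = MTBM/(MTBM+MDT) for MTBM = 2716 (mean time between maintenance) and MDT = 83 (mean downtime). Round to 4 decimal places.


MTBM = 2716
MDT = 83
MTBM + MDT = 2799
Ao = 2716 / 2799
Ao = 0.9703

0.9703


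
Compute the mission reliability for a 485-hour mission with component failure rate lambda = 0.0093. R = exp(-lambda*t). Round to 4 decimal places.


lambda = 0.0093
mission_time = 485
lambda * t = 0.0093 * 485 = 4.5105
R = exp(-4.5105)
R = 0.011

0.011


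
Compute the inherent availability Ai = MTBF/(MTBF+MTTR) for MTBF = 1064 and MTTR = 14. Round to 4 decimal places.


MTBF = 1064
MTTR = 14
MTBF + MTTR = 1078
Ai = 1064 / 1078
Ai = 0.987

0.987


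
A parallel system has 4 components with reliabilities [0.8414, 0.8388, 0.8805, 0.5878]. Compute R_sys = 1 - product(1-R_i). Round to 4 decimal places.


Components: [0.8414, 0.8388, 0.8805, 0.5878]
(1 - 0.8414) = 0.1586, running product = 0.1586
(1 - 0.8388) = 0.1612, running product = 0.0256
(1 - 0.8805) = 0.1195, running product = 0.0031
(1 - 0.5878) = 0.4122, running product = 0.0013
Product of (1-R_i) = 0.0013
R_sys = 1 - 0.0013 = 0.9987

0.9987


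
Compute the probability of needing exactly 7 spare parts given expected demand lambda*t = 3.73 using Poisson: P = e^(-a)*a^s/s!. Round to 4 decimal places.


a = 3.73, s = 7
e^(-a) = e^(-3.73) = 0.024
a^s = 3.73^7 = 10045.2748
s! = 5040
P = 0.024 * 10045.2748 / 5040
P = 0.0478

0.0478


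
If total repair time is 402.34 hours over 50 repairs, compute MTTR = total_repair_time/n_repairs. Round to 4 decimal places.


total_repair_time = 402.34
n_repairs = 50
MTTR = 402.34 / 50
MTTR = 8.0468

8.0468


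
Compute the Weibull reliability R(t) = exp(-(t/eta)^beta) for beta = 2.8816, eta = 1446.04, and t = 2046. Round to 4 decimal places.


beta = 2.8816, eta = 1446.04, t = 2046
t/eta = 2046 / 1446.04 = 1.4149
(t/eta)^beta = 1.4149^2.8816 = 2.7185
R(t) = exp(-2.7185)
R(t) = 0.066

0.066


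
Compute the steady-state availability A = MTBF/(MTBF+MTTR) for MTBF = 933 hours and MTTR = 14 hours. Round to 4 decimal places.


MTBF = 933
MTTR = 14
MTBF + MTTR = 947
A = 933 / 947
A = 0.9852

0.9852


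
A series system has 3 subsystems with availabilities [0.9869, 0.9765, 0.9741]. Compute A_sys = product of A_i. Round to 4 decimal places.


Subsystems: [0.9869, 0.9765, 0.9741]
After subsystem 1 (A=0.9869): product = 0.9869
After subsystem 2 (A=0.9765): product = 0.9637
After subsystem 3 (A=0.9741): product = 0.9387
A_sys = 0.9387

0.9387


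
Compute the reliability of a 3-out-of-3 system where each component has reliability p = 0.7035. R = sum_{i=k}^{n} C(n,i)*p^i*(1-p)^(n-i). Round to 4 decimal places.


k = 3, n = 3, p = 0.7035
i=3: C(3,3)=1 * 0.7035^3 * 0.2965^0 = 0.3482
R = sum of terms = 0.3482

0.3482


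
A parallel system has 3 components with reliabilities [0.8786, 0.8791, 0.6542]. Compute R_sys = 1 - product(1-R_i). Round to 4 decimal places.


Components: [0.8786, 0.8791, 0.6542]
(1 - 0.8786) = 0.1214, running product = 0.1214
(1 - 0.8791) = 0.1209, running product = 0.0147
(1 - 0.6542) = 0.3458, running product = 0.0051
Product of (1-R_i) = 0.0051
R_sys = 1 - 0.0051 = 0.9949

0.9949


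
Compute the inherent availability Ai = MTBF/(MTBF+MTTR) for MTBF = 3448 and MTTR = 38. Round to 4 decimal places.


MTBF = 3448
MTTR = 38
MTBF + MTTR = 3486
Ai = 3448 / 3486
Ai = 0.9891

0.9891


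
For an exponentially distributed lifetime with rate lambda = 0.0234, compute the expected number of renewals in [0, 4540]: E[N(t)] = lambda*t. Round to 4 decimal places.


lambda = 0.0234
t = 4540
E[N(t)] = lambda * t
E[N(t)] = 0.0234 * 4540
E[N(t)] = 106.236

106.236


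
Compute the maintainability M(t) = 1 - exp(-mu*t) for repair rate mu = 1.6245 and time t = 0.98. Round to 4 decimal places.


mu = 1.6245, t = 0.98
mu * t = 1.6245 * 0.98 = 1.592
exp(-1.592) = 0.2035
M(t) = 1 - 0.2035
M(t) = 0.7965

0.7965


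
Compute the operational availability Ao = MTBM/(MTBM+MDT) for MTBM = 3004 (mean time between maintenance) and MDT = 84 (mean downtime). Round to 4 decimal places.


MTBM = 3004
MDT = 84
MTBM + MDT = 3088
Ao = 3004 / 3088
Ao = 0.9728

0.9728


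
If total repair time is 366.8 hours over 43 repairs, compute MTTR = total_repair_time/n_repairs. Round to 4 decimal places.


total_repair_time = 366.8
n_repairs = 43
MTTR = 366.8 / 43
MTTR = 8.5302

8.5302


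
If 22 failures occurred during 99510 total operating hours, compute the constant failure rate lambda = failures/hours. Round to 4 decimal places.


failures = 22
total_hours = 99510
lambda = 22 / 99510
lambda = 0.0002

0.0002


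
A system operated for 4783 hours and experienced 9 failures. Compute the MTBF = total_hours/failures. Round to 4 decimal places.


total_hours = 4783
failures = 9
MTBF = 4783 / 9
MTBF = 531.4444

531.4444


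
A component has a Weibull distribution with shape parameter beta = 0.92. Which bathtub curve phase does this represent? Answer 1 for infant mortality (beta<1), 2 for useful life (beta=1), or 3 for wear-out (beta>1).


beta = 0.92
Compare beta to 1:
beta < 1 => infant mortality (phase 1)
beta = 1 => useful life (phase 2)
beta > 1 => wear-out (phase 3)
Since beta = 0.92, this is infant mortality (decreasing failure rate)
Phase = 1

1


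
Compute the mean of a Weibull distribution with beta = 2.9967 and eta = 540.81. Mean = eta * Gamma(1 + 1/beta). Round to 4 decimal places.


beta = 2.9967, eta = 540.81
1/beta = 0.3337
1 + 1/beta = 1.3337
Gamma(1.3337) = 0.8929
Mean = 540.81 * 0.8929
Mean = 482.9089

482.9089


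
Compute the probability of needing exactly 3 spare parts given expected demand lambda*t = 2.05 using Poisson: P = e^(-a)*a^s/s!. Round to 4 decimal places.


a = 2.05, s = 3
e^(-a) = e^(-2.05) = 0.1287
a^s = 2.05^3 = 8.6151
s! = 6
P = 0.1287 * 8.6151 / 6
P = 0.1848

0.1848


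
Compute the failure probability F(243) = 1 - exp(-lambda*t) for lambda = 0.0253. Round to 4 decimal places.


lambda = 0.0253, t = 243
lambda * t = 6.1479
exp(-6.1479) = 0.0021
F(t) = 1 - 0.0021
F(t) = 0.9979

0.9979


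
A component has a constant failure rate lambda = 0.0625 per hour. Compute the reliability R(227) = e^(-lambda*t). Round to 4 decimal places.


lambda = 0.0625
t = 227
lambda * t = 14.1875
R(t) = e^(-14.1875)
R(t) = 0.0

0.0


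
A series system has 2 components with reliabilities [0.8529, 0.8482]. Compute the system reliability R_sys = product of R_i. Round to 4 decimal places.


Components: [0.8529, 0.8482]
After component 1 (R=0.8529): product = 0.8529
After component 2 (R=0.8482): product = 0.7234
R_sys = 0.7234

0.7234


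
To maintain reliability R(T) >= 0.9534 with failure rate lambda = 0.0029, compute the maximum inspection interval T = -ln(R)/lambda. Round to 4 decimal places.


R_target = 0.9534
lambda = 0.0029
-ln(0.9534) = 0.0477
T = 0.0477 / 0.0029
T = 16.4554

16.4554


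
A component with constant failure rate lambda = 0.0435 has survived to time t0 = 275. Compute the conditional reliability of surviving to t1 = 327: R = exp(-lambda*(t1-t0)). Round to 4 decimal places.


lambda = 0.0435
t0 = 275, t1 = 327
t1 - t0 = 52
lambda * (t1-t0) = 0.0435 * 52 = 2.262
R = exp(-2.262)
R = 0.1041

0.1041


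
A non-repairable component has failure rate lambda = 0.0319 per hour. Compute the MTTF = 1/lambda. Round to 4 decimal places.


lambda = 0.0319
MTTF = 1 / 0.0319
MTTF = 31.348

31.348


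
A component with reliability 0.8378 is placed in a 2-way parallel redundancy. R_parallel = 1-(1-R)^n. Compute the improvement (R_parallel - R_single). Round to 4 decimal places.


R_single = 0.8378, n = 2
1 - R_single = 0.1622
(1 - R_single)^n = 0.1622^2 = 0.0263
R_parallel = 1 - 0.0263 = 0.9737
Improvement = 0.9737 - 0.8378
Improvement = 0.1359

0.1359


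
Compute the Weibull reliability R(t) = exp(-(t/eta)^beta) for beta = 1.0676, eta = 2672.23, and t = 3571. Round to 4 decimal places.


beta = 1.0676, eta = 2672.23, t = 3571
t/eta = 3571 / 2672.23 = 1.3363
(t/eta)^beta = 1.3363^1.0676 = 1.3628
R(t) = exp(-1.3628)
R(t) = 0.2559

0.2559


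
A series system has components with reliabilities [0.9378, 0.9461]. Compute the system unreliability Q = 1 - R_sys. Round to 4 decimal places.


Components: [0.9378, 0.9461]
After component 1: product = 0.9378
After component 2: product = 0.8873
R_sys = 0.8873
Q = 1 - 0.8873 = 0.1127

0.1127


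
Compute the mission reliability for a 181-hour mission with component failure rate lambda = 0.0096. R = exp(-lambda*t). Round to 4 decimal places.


lambda = 0.0096
mission_time = 181
lambda * t = 0.0096 * 181 = 1.7376
R = exp(-1.7376)
R = 0.1759

0.1759


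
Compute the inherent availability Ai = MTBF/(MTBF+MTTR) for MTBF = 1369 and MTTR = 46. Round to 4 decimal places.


MTBF = 1369
MTTR = 46
MTBF + MTTR = 1415
Ai = 1369 / 1415
Ai = 0.9675

0.9675


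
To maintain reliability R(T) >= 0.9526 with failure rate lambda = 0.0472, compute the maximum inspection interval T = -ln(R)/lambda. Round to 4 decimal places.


R_target = 0.9526
lambda = 0.0472
-ln(0.9526) = 0.0486
T = 0.0486 / 0.0472
T = 1.0288

1.0288


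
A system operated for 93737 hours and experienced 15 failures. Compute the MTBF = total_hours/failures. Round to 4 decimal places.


total_hours = 93737
failures = 15
MTBF = 93737 / 15
MTBF = 6249.1333

6249.1333


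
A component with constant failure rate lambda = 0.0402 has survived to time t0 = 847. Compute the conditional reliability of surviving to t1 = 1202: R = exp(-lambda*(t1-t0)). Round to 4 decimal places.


lambda = 0.0402
t0 = 847, t1 = 1202
t1 - t0 = 355
lambda * (t1-t0) = 0.0402 * 355 = 14.271
R = exp(-14.271)
R = 0.0

0.0


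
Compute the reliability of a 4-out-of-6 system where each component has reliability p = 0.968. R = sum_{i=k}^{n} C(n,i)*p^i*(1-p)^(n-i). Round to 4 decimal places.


k = 4, n = 6, p = 0.968
i=4: C(6,4)=15 * 0.968^4 * 0.032^2 = 0.0135
i=5: C(6,5)=6 * 0.968^5 * 0.032^1 = 0.1632
i=6: C(6,6)=1 * 0.968^6 * 0.032^0 = 0.8227
R = sum of terms = 0.9994

0.9994


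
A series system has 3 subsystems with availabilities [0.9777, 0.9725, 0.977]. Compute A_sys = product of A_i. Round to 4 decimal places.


Subsystems: [0.9777, 0.9725, 0.977]
After subsystem 1 (A=0.9777): product = 0.9777
After subsystem 2 (A=0.9725): product = 0.9508
After subsystem 3 (A=0.977): product = 0.9289
A_sys = 0.9289

0.9289


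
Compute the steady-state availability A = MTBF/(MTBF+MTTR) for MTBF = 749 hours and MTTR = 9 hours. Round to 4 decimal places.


MTBF = 749
MTTR = 9
MTBF + MTTR = 758
A = 749 / 758
A = 0.9881

0.9881


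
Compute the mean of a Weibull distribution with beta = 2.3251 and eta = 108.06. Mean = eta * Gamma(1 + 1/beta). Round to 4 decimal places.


beta = 2.3251, eta = 108.06
1/beta = 0.4301
1 + 1/beta = 1.4301
Gamma(1.4301) = 0.886
Mean = 108.06 * 0.886
Mean = 95.7448

95.7448


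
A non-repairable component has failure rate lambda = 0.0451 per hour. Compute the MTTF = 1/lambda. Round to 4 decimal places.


lambda = 0.0451
MTTF = 1 / 0.0451
MTTF = 22.1729

22.1729


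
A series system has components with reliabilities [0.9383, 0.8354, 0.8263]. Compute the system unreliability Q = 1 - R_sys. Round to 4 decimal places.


Components: [0.9383, 0.8354, 0.8263]
After component 1: product = 0.9383
After component 2: product = 0.7839
After component 3: product = 0.6477
R_sys = 0.6477
Q = 1 - 0.6477 = 0.3523

0.3523


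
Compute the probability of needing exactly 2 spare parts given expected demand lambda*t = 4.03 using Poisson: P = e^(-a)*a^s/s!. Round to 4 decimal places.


a = 4.03, s = 2
e^(-a) = e^(-4.03) = 0.0178
a^s = 4.03^2 = 16.2409
s! = 2
P = 0.0178 * 16.2409 / 2
P = 0.1443

0.1443


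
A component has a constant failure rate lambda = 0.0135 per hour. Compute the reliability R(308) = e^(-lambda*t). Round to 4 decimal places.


lambda = 0.0135
t = 308
lambda * t = 4.158
R(t) = e^(-4.158)
R(t) = 0.0156

0.0156


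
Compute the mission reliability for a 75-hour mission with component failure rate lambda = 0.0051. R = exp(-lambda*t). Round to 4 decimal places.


lambda = 0.0051
mission_time = 75
lambda * t = 0.0051 * 75 = 0.3825
R = exp(-0.3825)
R = 0.6822

0.6822


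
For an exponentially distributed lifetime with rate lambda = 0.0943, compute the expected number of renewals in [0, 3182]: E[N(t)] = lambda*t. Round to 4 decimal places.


lambda = 0.0943
t = 3182
E[N(t)] = lambda * t
E[N(t)] = 0.0943 * 3182
E[N(t)] = 300.0626

300.0626


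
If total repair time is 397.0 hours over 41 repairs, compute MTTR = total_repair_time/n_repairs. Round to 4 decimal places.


total_repair_time = 397.0
n_repairs = 41
MTTR = 397.0 / 41
MTTR = 9.6829

9.6829


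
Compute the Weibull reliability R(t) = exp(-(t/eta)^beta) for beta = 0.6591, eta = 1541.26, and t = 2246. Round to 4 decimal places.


beta = 0.6591, eta = 1541.26, t = 2246
t/eta = 2246 / 1541.26 = 1.4572
(t/eta)^beta = 1.4572^0.6591 = 1.2817
R(t) = exp(-1.2817)
R(t) = 0.2776

0.2776


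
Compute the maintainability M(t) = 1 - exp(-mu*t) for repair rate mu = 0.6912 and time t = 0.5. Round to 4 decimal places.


mu = 0.6912, t = 0.5
mu * t = 0.6912 * 0.5 = 0.3456
exp(-0.3456) = 0.7078
M(t) = 1 - 0.7078
M(t) = 0.2922

0.2922


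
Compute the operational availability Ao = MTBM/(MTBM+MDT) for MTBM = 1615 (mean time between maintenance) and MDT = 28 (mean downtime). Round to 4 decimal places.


MTBM = 1615
MDT = 28
MTBM + MDT = 1643
Ao = 1615 / 1643
Ao = 0.983

0.983


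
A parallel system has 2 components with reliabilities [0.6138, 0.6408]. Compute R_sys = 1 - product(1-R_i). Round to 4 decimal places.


Components: [0.6138, 0.6408]
(1 - 0.6138) = 0.3862, running product = 0.3862
(1 - 0.6408) = 0.3592, running product = 0.1387
Product of (1-R_i) = 0.1387
R_sys = 1 - 0.1387 = 0.8613

0.8613


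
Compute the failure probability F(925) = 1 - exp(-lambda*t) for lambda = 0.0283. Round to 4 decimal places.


lambda = 0.0283, t = 925
lambda * t = 26.1775
exp(-26.1775) = 0.0
F(t) = 1 - 0.0
F(t) = 1.0

1.0


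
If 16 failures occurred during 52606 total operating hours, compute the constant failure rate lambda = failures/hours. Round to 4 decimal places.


failures = 16
total_hours = 52606
lambda = 16 / 52606
lambda = 0.0003

0.0003


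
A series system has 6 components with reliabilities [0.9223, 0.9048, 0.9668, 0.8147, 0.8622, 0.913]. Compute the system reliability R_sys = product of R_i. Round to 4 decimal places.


Components: [0.9223, 0.9048, 0.9668, 0.8147, 0.8622, 0.913]
After component 1 (R=0.9223): product = 0.9223
After component 2 (R=0.9048): product = 0.8345
After component 3 (R=0.9668): product = 0.8068
After component 4 (R=0.8147): product = 0.6573
After component 5 (R=0.8622): product = 0.5667
After component 6 (R=0.913): product = 0.5174
R_sys = 0.5174

0.5174


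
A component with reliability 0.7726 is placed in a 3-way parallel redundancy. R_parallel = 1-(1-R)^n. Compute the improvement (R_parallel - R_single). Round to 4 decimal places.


R_single = 0.7726, n = 3
1 - R_single = 0.2274
(1 - R_single)^n = 0.2274^3 = 0.0118
R_parallel = 1 - 0.0118 = 0.9882
Improvement = 0.9882 - 0.7726
Improvement = 0.2156

0.2156


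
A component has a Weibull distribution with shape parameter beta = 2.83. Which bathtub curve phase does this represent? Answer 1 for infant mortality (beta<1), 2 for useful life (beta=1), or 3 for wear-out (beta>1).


beta = 2.83
Compare beta to 1:
beta < 1 => infant mortality (phase 1)
beta = 1 => useful life (phase 2)
beta > 1 => wear-out (phase 3)
Since beta = 2.83, this is wear-out (increasing failure rate)
Phase = 3

3


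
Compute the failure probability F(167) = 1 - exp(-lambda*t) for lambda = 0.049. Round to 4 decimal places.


lambda = 0.049, t = 167
lambda * t = 8.183
exp(-8.183) = 0.0003
F(t) = 1 - 0.0003
F(t) = 0.9997

0.9997


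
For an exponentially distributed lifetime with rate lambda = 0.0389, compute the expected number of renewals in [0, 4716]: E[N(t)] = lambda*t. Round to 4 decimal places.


lambda = 0.0389
t = 4716
E[N(t)] = lambda * t
E[N(t)] = 0.0389 * 4716
E[N(t)] = 183.4524

183.4524


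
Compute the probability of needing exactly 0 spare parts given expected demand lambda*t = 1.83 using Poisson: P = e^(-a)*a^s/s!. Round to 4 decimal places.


a = 1.83, s = 0
e^(-a) = e^(-1.83) = 0.1604
a^s = 1.83^0 = 1.0
s! = 1
P = 0.1604 * 1.0 / 1
P = 0.1604

0.1604


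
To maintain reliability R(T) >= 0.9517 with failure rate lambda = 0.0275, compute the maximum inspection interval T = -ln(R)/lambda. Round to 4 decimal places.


R_target = 0.9517
lambda = 0.0275
-ln(0.9517) = 0.0495
T = 0.0495 / 0.0275
T = 1.8002

1.8002


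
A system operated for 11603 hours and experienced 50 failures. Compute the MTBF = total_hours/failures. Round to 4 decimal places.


total_hours = 11603
failures = 50
MTBF = 11603 / 50
MTBF = 232.06

232.06


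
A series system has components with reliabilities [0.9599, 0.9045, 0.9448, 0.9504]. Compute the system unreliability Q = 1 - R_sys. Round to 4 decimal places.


Components: [0.9599, 0.9045, 0.9448, 0.9504]
After component 1: product = 0.9599
After component 2: product = 0.8682
After component 3: product = 0.8203
After component 4: product = 0.7796
R_sys = 0.7796
Q = 1 - 0.7796 = 0.2204

0.2204


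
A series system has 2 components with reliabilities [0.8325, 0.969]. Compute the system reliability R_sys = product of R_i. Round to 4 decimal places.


Components: [0.8325, 0.969]
After component 1 (R=0.8325): product = 0.8325
After component 2 (R=0.969): product = 0.8067
R_sys = 0.8067

0.8067


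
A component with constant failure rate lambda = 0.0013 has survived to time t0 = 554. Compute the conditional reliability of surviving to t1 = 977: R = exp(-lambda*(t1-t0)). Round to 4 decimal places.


lambda = 0.0013
t0 = 554, t1 = 977
t1 - t0 = 423
lambda * (t1-t0) = 0.0013 * 423 = 0.5499
R = exp(-0.5499)
R = 0.577

0.577


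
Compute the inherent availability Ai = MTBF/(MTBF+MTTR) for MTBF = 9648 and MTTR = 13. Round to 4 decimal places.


MTBF = 9648
MTTR = 13
MTBF + MTTR = 9661
Ai = 9648 / 9661
Ai = 0.9987

0.9987


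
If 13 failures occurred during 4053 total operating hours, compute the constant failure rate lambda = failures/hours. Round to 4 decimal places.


failures = 13
total_hours = 4053
lambda = 13 / 4053
lambda = 0.0032

0.0032


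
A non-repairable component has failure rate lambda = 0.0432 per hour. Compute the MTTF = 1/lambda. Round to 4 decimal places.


lambda = 0.0432
MTTF = 1 / 0.0432
MTTF = 23.1481

23.1481


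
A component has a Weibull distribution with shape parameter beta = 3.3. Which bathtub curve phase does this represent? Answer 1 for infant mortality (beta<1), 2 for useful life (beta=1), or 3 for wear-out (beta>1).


beta = 3.3
Compare beta to 1:
beta < 1 => infant mortality (phase 1)
beta = 1 => useful life (phase 2)
beta > 1 => wear-out (phase 3)
Since beta = 3.3, this is wear-out (increasing failure rate)
Phase = 3

3


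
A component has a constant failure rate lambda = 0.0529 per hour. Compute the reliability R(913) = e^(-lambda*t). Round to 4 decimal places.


lambda = 0.0529
t = 913
lambda * t = 48.2977
R(t) = e^(-48.2977)
R(t) = 0.0

0.0


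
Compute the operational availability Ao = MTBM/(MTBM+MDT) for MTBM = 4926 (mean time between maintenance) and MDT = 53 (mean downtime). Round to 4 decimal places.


MTBM = 4926
MDT = 53
MTBM + MDT = 4979
Ao = 4926 / 4979
Ao = 0.9894

0.9894


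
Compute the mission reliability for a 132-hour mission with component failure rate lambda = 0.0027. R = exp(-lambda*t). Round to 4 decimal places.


lambda = 0.0027
mission_time = 132
lambda * t = 0.0027 * 132 = 0.3564
R = exp(-0.3564)
R = 0.7002

0.7002


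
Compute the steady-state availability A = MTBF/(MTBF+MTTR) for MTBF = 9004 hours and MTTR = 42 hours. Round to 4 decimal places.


MTBF = 9004
MTTR = 42
MTBF + MTTR = 9046
A = 9004 / 9046
A = 0.9954

0.9954


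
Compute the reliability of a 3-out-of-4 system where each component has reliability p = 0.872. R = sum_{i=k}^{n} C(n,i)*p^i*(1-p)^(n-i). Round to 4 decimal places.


k = 3, n = 4, p = 0.872
i=3: C(4,3)=4 * 0.872^3 * 0.128^1 = 0.3395
i=4: C(4,4)=1 * 0.872^4 * 0.128^0 = 0.5782
R = sum of terms = 0.9177

0.9177


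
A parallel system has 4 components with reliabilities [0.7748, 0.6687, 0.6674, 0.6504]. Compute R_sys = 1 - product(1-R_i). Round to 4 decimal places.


Components: [0.7748, 0.6687, 0.6674, 0.6504]
(1 - 0.7748) = 0.2252, running product = 0.2252
(1 - 0.6687) = 0.3313, running product = 0.0746
(1 - 0.6674) = 0.3326, running product = 0.0248
(1 - 0.6504) = 0.3496, running product = 0.0087
Product of (1-R_i) = 0.0087
R_sys = 1 - 0.0087 = 0.9913

0.9913


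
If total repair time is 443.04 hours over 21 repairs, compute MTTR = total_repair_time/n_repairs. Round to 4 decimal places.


total_repair_time = 443.04
n_repairs = 21
MTTR = 443.04 / 21
MTTR = 21.0971

21.0971


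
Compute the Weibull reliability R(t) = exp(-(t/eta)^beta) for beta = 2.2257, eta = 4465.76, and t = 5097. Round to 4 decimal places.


beta = 2.2257, eta = 4465.76, t = 5097
t/eta = 5097 / 4465.76 = 1.1414
(t/eta)^beta = 1.1414^2.2257 = 1.3421
R(t) = exp(-1.3421)
R(t) = 0.2613

0.2613


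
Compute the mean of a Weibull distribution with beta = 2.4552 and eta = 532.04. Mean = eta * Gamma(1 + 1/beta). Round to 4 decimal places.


beta = 2.4552, eta = 532.04
1/beta = 0.4073
1 + 1/beta = 1.4073
Gamma(1.4073) = 0.8869
Mean = 532.04 * 0.8869
Mean = 471.8612

471.8612


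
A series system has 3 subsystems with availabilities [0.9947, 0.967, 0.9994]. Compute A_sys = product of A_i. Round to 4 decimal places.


Subsystems: [0.9947, 0.967, 0.9994]
After subsystem 1 (A=0.9947): product = 0.9947
After subsystem 2 (A=0.967): product = 0.9619
After subsystem 3 (A=0.9994): product = 0.9613
A_sys = 0.9613

0.9613


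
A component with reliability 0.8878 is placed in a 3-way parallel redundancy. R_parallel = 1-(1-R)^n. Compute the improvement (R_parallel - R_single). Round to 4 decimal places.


R_single = 0.8878, n = 3
1 - R_single = 0.1122
(1 - R_single)^n = 0.1122^3 = 0.0014
R_parallel = 1 - 0.0014 = 0.9986
Improvement = 0.9986 - 0.8878
Improvement = 0.1108

0.1108


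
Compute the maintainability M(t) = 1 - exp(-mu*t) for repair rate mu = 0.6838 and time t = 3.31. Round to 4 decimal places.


mu = 0.6838, t = 3.31
mu * t = 0.6838 * 3.31 = 2.2634
exp(-2.2634) = 0.104
M(t) = 1 - 0.104
M(t) = 0.896

0.896


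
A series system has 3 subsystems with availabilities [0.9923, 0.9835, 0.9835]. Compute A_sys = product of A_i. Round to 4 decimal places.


Subsystems: [0.9923, 0.9835, 0.9835]
After subsystem 1 (A=0.9923): product = 0.9923
After subsystem 2 (A=0.9835): product = 0.9759
After subsystem 3 (A=0.9835): product = 0.9598
A_sys = 0.9598

0.9598


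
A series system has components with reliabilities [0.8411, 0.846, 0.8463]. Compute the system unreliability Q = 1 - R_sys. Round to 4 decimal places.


Components: [0.8411, 0.846, 0.8463]
After component 1: product = 0.8411
After component 2: product = 0.7116
After component 3: product = 0.6022
R_sys = 0.6022
Q = 1 - 0.6022 = 0.3978

0.3978


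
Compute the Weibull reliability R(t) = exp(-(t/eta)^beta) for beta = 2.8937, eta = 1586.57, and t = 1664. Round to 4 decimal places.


beta = 2.8937, eta = 1586.57, t = 1664
t/eta = 1664 / 1586.57 = 1.0488
(t/eta)^beta = 1.0488^2.8937 = 1.1478
R(t) = exp(-1.1478)
R(t) = 0.3173

0.3173


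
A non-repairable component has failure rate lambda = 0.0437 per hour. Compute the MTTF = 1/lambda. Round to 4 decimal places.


lambda = 0.0437
MTTF = 1 / 0.0437
MTTF = 22.8833

22.8833


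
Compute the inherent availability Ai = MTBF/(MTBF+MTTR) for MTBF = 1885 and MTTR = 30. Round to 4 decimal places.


MTBF = 1885
MTTR = 30
MTBF + MTTR = 1915
Ai = 1885 / 1915
Ai = 0.9843

0.9843


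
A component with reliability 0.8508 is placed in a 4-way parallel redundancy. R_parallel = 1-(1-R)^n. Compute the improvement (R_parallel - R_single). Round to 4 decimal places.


R_single = 0.8508, n = 4
1 - R_single = 0.1492
(1 - R_single)^n = 0.1492^4 = 0.0005
R_parallel = 1 - 0.0005 = 0.9995
Improvement = 0.9995 - 0.8508
Improvement = 0.1487

0.1487


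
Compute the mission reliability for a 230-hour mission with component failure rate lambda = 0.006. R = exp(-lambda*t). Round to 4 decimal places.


lambda = 0.006
mission_time = 230
lambda * t = 0.006 * 230 = 1.38
R = exp(-1.38)
R = 0.2516

0.2516


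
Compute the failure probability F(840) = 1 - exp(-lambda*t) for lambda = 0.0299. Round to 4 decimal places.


lambda = 0.0299, t = 840
lambda * t = 25.116
exp(-25.116) = 0.0
F(t) = 1 - 0.0
F(t) = 1.0

1.0


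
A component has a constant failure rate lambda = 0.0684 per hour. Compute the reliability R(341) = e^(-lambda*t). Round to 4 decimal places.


lambda = 0.0684
t = 341
lambda * t = 23.3244
R(t) = e^(-23.3244)
R(t) = 0.0

0.0


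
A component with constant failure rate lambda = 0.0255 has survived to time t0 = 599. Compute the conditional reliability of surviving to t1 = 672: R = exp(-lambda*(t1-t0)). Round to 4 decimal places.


lambda = 0.0255
t0 = 599, t1 = 672
t1 - t0 = 73
lambda * (t1-t0) = 0.0255 * 73 = 1.8615
R = exp(-1.8615)
R = 0.1554

0.1554


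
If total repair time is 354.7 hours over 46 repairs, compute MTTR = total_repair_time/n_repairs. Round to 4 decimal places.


total_repair_time = 354.7
n_repairs = 46
MTTR = 354.7 / 46
MTTR = 7.7109

7.7109


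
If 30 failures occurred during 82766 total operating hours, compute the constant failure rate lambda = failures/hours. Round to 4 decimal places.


failures = 30
total_hours = 82766
lambda = 30 / 82766
lambda = 0.0004

0.0004


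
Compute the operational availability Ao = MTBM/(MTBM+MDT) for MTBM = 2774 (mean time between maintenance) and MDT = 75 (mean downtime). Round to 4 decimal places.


MTBM = 2774
MDT = 75
MTBM + MDT = 2849
Ao = 2774 / 2849
Ao = 0.9737

0.9737


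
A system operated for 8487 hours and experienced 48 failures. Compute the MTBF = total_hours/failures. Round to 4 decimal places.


total_hours = 8487
failures = 48
MTBF = 8487 / 48
MTBF = 176.8125

176.8125


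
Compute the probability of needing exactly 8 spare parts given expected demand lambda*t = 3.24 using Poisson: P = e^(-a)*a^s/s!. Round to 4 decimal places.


a = 3.24, s = 8
e^(-a) = e^(-3.24) = 0.0392
a^s = 3.24^8 = 12143.9531
s! = 40320
P = 0.0392 * 12143.9531 / 40320
P = 0.0118

0.0118


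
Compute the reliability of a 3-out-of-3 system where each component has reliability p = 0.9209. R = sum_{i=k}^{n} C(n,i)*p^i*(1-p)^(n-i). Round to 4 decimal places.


k = 3, n = 3, p = 0.9209
i=3: C(3,3)=1 * 0.9209^3 * 0.0791^0 = 0.781
R = sum of terms = 0.781

0.781


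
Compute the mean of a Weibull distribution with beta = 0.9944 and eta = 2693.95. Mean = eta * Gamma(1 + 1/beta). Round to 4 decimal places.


beta = 0.9944, eta = 2693.95
1/beta = 1.0056
1 + 1/beta = 2.0056
Gamma(2.0056) = 1.0024
Mean = 2693.95 * 1.0024
Mean = 2700.3993

2700.3993


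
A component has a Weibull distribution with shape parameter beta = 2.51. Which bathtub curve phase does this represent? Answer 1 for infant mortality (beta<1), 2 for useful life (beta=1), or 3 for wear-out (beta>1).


beta = 2.51
Compare beta to 1:
beta < 1 => infant mortality (phase 1)
beta = 1 => useful life (phase 2)
beta > 1 => wear-out (phase 3)
Since beta = 2.51, this is wear-out (increasing failure rate)
Phase = 3

3


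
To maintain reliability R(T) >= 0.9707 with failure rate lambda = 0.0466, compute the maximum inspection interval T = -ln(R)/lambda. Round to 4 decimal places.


R_target = 0.9707
lambda = 0.0466
-ln(0.9707) = 0.0297
T = 0.0297 / 0.0466
T = 0.6382

0.6382


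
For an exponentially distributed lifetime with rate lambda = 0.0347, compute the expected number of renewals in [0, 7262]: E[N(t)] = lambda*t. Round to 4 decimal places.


lambda = 0.0347
t = 7262
E[N(t)] = lambda * t
E[N(t)] = 0.0347 * 7262
E[N(t)] = 251.9914

251.9914


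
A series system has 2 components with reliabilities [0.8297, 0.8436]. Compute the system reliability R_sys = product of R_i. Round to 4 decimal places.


Components: [0.8297, 0.8436]
After component 1 (R=0.8297): product = 0.8297
After component 2 (R=0.8436): product = 0.6999
R_sys = 0.6999

0.6999


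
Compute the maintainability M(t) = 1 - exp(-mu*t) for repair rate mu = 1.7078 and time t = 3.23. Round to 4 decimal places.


mu = 1.7078, t = 3.23
mu * t = 1.7078 * 3.23 = 5.5162
exp(-5.5162) = 0.004
M(t) = 1 - 0.004
M(t) = 0.996

0.996


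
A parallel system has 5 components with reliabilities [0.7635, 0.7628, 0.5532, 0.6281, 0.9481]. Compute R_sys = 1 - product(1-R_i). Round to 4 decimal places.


Components: [0.7635, 0.7628, 0.5532, 0.6281, 0.9481]
(1 - 0.7635) = 0.2365, running product = 0.2365
(1 - 0.7628) = 0.2372, running product = 0.0561
(1 - 0.5532) = 0.4468, running product = 0.0251
(1 - 0.6281) = 0.3719, running product = 0.0093
(1 - 0.9481) = 0.0519, running product = 0.0005
Product of (1-R_i) = 0.0005
R_sys = 1 - 0.0005 = 0.9995

0.9995


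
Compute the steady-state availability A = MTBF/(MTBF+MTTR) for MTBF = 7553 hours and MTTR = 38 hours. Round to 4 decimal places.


MTBF = 7553
MTTR = 38
MTBF + MTTR = 7591
A = 7553 / 7591
A = 0.995

0.995


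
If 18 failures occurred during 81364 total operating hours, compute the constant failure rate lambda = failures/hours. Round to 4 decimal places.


failures = 18
total_hours = 81364
lambda = 18 / 81364
lambda = 0.0002

0.0002


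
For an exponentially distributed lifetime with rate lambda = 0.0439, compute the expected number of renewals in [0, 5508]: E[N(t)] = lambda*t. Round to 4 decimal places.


lambda = 0.0439
t = 5508
E[N(t)] = lambda * t
E[N(t)] = 0.0439 * 5508
E[N(t)] = 241.8012

241.8012


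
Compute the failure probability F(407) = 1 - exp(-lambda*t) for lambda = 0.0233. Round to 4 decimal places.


lambda = 0.0233, t = 407
lambda * t = 9.4831
exp(-9.4831) = 0.0001
F(t) = 1 - 0.0001
F(t) = 0.9999

0.9999


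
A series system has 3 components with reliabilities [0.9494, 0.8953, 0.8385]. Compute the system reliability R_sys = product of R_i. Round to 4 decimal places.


Components: [0.9494, 0.8953, 0.8385]
After component 1 (R=0.9494): product = 0.9494
After component 2 (R=0.8953): product = 0.85
After component 3 (R=0.8385): product = 0.7127
R_sys = 0.7127

0.7127


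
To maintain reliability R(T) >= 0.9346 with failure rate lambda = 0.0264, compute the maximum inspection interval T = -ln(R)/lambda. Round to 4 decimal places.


R_target = 0.9346
lambda = 0.0264
-ln(0.9346) = 0.0676
T = 0.0676 / 0.0264
T = 2.562

2.562


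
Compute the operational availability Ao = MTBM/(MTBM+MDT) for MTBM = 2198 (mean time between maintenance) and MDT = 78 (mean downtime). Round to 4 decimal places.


MTBM = 2198
MDT = 78
MTBM + MDT = 2276
Ao = 2198 / 2276
Ao = 0.9657

0.9657


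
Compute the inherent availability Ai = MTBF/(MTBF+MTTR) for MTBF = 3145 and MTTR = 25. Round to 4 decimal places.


MTBF = 3145
MTTR = 25
MTBF + MTTR = 3170
Ai = 3145 / 3170
Ai = 0.9921

0.9921


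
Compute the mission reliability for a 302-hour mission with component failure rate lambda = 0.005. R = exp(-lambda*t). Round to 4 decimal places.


lambda = 0.005
mission_time = 302
lambda * t = 0.005 * 302 = 1.51
R = exp(-1.51)
R = 0.2209

0.2209


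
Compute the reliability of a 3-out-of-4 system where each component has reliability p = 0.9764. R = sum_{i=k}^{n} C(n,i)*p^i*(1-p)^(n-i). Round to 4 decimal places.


k = 3, n = 4, p = 0.9764
i=3: C(4,3)=4 * 0.9764^3 * 0.0236^1 = 0.0879
i=4: C(4,4)=1 * 0.9764^4 * 0.0236^0 = 0.9089
R = sum of terms = 0.9968

0.9968


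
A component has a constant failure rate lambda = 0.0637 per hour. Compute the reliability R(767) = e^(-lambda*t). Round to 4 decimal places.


lambda = 0.0637
t = 767
lambda * t = 48.8579
R(t) = e^(-48.8579)
R(t) = 0.0

0.0


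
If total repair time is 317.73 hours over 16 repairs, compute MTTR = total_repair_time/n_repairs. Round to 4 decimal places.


total_repair_time = 317.73
n_repairs = 16
MTTR = 317.73 / 16
MTTR = 19.8581

19.8581


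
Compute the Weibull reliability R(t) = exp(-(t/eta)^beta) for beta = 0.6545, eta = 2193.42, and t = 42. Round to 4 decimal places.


beta = 0.6545, eta = 2193.42, t = 42
t/eta = 42 / 2193.42 = 0.0191
(t/eta)^beta = 0.0191^0.6545 = 0.0751
R(t) = exp(-0.0751)
R(t) = 0.9276

0.9276


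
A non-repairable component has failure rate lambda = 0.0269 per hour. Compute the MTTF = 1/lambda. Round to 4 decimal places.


lambda = 0.0269
MTTF = 1 / 0.0269
MTTF = 37.1747

37.1747


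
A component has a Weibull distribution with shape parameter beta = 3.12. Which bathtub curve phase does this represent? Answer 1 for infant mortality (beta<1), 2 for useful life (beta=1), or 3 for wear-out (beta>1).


beta = 3.12
Compare beta to 1:
beta < 1 => infant mortality (phase 1)
beta = 1 => useful life (phase 2)
beta > 1 => wear-out (phase 3)
Since beta = 3.12, this is wear-out (increasing failure rate)
Phase = 3

3


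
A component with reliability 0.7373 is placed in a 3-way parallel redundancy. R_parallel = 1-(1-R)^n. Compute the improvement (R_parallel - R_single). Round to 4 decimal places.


R_single = 0.7373, n = 3
1 - R_single = 0.2627
(1 - R_single)^n = 0.2627^3 = 0.0181
R_parallel = 1 - 0.0181 = 0.9819
Improvement = 0.9819 - 0.7373
Improvement = 0.2446

0.2446


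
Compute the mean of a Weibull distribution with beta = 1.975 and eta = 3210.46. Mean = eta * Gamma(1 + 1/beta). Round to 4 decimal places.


beta = 1.975, eta = 3210.46
1/beta = 0.5063
1 + 1/beta = 1.5063
Gamma(1.5063) = 0.8864
Mean = 3210.46 * 0.8864
Mean = 2845.9065

2845.9065


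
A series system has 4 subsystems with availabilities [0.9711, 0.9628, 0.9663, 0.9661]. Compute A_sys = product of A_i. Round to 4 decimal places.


Subsystems: [0.9711, 0.9628, 0.9663, 0.9661]
After subsystem 1 (A=0.9711): product = 0.9711
After subsystem 2 (A=0.9628): product = 0.935
After subsystem 3 (A=0.9663): product = 0.9035
After subsystem 4 (A=0.9661): product = 0.8728
A_sys = 0.8728

0.8728


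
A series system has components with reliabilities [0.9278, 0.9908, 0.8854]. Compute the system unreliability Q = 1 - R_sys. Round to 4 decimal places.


Components: [0.9278, 0.9908, 0.8854]
After component 1: product = 0.9278
After component 2: product = 0.9193
After component 3: product = 0.8139
R_sys = 0.8139
Q = 1 - 0.8139 = 0.1861

0.1861


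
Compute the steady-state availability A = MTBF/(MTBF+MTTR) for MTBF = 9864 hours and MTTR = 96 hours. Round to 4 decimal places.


MTBF = 9864
MTTR = 96
MTBF + MTTR = 9960
A = 9864 / 9960
A = 0.9904

0.9904
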